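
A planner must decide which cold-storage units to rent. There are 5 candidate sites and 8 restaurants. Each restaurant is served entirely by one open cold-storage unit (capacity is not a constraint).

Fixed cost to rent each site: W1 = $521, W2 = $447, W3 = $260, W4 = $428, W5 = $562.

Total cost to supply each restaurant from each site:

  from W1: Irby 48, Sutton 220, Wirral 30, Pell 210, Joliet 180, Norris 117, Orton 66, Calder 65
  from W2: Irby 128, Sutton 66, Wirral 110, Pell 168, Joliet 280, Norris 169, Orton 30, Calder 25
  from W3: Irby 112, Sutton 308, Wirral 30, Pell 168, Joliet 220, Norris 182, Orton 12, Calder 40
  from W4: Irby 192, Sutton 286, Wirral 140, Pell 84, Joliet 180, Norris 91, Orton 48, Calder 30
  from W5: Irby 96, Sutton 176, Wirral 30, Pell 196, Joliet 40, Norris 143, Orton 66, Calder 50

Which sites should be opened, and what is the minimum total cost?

Open W3 only; minimum total cost 1332.

For any fixed open set, each restaurant goes to its cheapest open site; total = fixed + service.
{W3}: Irby→W3 112, Sutton→W3 308, Wirral→W3 30, Pell→W3 168, Joliet→W3 220, Norris→W3 182, Orton→W3 12, Calder→W3 40. Service 1072; fixed 260; total 1332.
{W5}: service 797 + fixed 562 = 1359
{W2}: Irby→W2 128, Sutton→W2 66, Wirral→W2 110, Pell→W2 168, Joliet→W2 280, Norris→W2 169, Orton→W2 30, Calder→W2 25. Service 976; fixed 447; total 1423.
{W1, W2, W3, W4, W5}: Irby→W1 48, Sutton→W2 66, Wirral→W1 30, Pell→W4 84, Joliet→W5 40, Norris→W4 91, Orton→W3 12, Calder→W2 25. Service 396; fixed 2218; total 2614.
No other subset beats 1332.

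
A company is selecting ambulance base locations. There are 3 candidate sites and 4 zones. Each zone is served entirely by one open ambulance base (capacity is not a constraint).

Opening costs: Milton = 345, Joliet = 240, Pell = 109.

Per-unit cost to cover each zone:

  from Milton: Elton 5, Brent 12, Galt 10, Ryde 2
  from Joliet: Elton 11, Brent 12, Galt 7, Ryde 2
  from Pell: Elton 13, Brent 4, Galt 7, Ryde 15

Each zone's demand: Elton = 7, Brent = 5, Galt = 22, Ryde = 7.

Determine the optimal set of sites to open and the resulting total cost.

For any fixed open set, each zone goes to its cheapest open site; total = fixed + service.
{Pell}: Elton→Pell 13·7=91, Brent→Pell 4·5=20, Galt→Pell 7·22=154, Ryde→Pell 15·7=105. Service 370; fixed 109; total 479.
{Joliet}: service 305 + fixed 240 = 545
{Joliet, Pell}: service 265 + fixed 349 = 614
{Milton, Joliet, Pell}: service 223 + fixed 694 = 917
No other subset beats 479.

Open Pell only; minimum total cost 479.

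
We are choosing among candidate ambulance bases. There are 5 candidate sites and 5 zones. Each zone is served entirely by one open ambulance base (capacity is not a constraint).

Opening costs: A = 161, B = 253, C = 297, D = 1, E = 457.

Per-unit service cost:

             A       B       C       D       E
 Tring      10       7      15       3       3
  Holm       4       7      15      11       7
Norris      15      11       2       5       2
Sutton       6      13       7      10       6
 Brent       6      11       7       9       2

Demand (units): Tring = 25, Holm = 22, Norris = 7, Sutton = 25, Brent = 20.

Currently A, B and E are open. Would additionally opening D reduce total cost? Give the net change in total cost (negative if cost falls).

Current service cost with {A, B, E}: 367.
Adding D: each zone re-picks its cheapest; new service cost 367, saving 0.
Extra fixed cost: 1. Net change = 1 − 0 = 1.
(Totals: 1238 → 1239.)

No — net change +1 (cost rises by 1).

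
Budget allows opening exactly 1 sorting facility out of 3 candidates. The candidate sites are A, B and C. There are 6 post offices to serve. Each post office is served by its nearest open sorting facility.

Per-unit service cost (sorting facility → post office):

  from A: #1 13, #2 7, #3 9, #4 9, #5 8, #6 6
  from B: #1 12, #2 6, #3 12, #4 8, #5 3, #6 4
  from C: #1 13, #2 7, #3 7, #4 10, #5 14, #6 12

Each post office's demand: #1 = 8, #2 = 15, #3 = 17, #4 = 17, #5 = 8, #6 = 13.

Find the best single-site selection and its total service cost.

Choose B only; total service cost 602.

With exactly 1 open, each post office uses its cheapest among the chosen.
{B}: #1→B 12·8=96, #2→B 6·15=90, #3→B 12·17=204, #4→B 8·17=136, #5→B 3·8=24, #6→B 4·13=52. Service cost 602.
{A}: service cost 657
{C}: service cost 766
Among all 3 size-1 choices, {B} is lowest.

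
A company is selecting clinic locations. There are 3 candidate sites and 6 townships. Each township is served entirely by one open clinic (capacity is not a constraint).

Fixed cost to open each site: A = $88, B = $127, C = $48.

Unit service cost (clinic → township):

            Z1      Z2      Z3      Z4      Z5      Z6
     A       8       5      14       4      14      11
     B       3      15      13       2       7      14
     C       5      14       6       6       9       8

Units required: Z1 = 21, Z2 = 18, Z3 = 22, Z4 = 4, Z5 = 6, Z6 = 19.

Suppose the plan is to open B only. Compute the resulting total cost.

Each township is assigned to its cheapest site among the open ones.
{B}: Z1→B 3·21=63, Z2→B 15·18=270, Z3→B 13·22=286, Z4→B 2·4=8, Z5→B 7·6=42, Z6→B 14·19=266. Service 935; fixed 127; total 1062.

Total cost: 1062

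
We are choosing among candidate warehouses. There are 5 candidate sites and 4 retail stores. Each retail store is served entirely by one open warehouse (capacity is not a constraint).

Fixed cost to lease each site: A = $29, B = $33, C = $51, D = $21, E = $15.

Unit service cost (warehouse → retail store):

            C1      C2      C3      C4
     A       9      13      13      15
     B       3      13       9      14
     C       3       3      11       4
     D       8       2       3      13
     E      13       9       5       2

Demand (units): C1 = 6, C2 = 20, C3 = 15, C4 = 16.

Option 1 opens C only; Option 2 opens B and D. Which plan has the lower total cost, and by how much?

Option 1: {C}: C1→C 3·6=18, C2→C 3·20=60, C3→C 11·15=165, C4→C 4·16=64. Service 307; fixed 51; total 358.
Option 2: {B, D}: C1→B 3·6=18, C2→D 2·20=40, C3→D 3·15=45, C4→D 13·16=208. Service 311; fixed 54; total 365.
Difference: |358 − 365| = 7.

Option 1 is cheaper by 7.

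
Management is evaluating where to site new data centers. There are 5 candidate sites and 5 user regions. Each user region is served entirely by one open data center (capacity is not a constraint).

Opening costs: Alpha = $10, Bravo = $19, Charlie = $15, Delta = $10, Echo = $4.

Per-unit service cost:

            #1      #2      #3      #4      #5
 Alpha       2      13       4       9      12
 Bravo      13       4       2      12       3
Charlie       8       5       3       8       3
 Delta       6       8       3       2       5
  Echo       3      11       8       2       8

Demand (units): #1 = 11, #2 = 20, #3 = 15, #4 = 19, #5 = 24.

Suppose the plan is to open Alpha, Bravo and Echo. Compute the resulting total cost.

Total cost: 275

Each user region is assigned to its cheapest site among the open ones.
{Alpha, Bravo, Echo}: #1→Alpha 2·11=22, #2→Bravo 4·20=80, #3→Bravo 2·15=30, #4→Echo 2·19=38, #5→Bravo 3·24=72. Service 242; fixed 33; total 275.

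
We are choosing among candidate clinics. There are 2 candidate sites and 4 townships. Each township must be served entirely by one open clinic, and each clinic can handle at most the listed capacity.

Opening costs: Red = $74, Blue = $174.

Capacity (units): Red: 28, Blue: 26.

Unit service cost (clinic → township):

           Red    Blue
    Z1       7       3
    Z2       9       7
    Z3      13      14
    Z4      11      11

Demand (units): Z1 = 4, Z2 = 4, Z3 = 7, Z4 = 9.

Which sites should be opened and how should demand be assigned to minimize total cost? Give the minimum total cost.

Minimum total cost: 328

Open {Red}: Z1→Red 7·4=28, Z2→Red 9·4=36, Z3→Red 13·7=91, Z4→Red 11·9=99.
Loads: Red carries 24/28. Service 254; fixed 74; total 328.
Next best feasible plan costs 411.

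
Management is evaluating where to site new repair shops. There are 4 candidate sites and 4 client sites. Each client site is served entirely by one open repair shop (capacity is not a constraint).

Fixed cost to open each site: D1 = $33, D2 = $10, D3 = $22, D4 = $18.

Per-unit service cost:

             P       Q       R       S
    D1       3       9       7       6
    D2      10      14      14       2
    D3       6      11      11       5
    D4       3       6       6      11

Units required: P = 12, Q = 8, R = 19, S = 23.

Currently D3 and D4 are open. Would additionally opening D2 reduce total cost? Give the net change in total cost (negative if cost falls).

Yes — net change −59 (cost falls by 59).

Current service cost with {D3, D4}: 313.
Adding D2: each client site re-picks its cheapest; new service cost 244, saving 69.
Extra fixed cost: 10. Net change = 10 − 69 = -59.
(Totals: 353 → 294.)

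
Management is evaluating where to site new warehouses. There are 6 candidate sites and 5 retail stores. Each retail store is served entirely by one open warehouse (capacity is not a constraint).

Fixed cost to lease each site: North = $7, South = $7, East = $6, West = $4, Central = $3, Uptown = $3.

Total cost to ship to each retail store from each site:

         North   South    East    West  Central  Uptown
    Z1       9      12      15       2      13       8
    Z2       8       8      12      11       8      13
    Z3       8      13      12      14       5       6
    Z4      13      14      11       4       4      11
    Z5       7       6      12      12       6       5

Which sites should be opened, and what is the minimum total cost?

Open West and Central; minimum total cost 32.

For any fixed open set, each retail store goes to its cheapest open site; total = fixed + service.
{West, Central}: Z1→West 2, Z2→Central 8, Z3→Central 5, Z4→West 4, Z5→Central 6. Service 25; fixed 7; total 32.
{West, Central, Uptown}: service 24 + fixed 10 = 34
{West, Uptown}: Z1→West 2, Z2→West 11, Z3→Uptown 6, Z4→West 4, Z5→Uptown 5. Service 28; fixed 7; total 35.
{North, South, East, West, Central, Uptown}: service 24 + fixed 30 = 54
No other subset beats 32.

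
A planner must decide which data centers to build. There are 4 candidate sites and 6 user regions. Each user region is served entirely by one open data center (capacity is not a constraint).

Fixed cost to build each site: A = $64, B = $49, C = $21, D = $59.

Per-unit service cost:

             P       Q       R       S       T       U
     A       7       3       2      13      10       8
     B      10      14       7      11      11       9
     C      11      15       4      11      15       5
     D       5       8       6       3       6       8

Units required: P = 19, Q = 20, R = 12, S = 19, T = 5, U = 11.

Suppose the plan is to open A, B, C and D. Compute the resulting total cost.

Each user region is assigned to its cheapest site among the open ones.
{A, B, C, D}: P→D 5·19=95, Q→A 3·20=60, R→A 2·12=24, S→D 3·19=57, T→D 6·5=30, U→C 5·11=55. Service 321; fixed 193; total 514.

Total cost: 514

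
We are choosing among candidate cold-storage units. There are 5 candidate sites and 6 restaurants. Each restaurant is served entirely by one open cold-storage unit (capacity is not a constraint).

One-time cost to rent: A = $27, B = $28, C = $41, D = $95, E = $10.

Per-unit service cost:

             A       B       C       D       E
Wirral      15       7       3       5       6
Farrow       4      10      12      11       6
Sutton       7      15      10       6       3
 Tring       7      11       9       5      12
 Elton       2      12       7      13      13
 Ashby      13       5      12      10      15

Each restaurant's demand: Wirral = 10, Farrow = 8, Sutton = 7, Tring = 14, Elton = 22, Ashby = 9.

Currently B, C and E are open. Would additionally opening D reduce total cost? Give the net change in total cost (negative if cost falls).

No — net change +39 (cost rises by 39).

Current service cost with {B, C, E}: 424.
Adding D: each restaurant re-picks its cheapest; new service cost 368, saving 56.
Extra fixed cost: 95. Net change = 95 − 56 = 39.
(Totals: 503 → 542.)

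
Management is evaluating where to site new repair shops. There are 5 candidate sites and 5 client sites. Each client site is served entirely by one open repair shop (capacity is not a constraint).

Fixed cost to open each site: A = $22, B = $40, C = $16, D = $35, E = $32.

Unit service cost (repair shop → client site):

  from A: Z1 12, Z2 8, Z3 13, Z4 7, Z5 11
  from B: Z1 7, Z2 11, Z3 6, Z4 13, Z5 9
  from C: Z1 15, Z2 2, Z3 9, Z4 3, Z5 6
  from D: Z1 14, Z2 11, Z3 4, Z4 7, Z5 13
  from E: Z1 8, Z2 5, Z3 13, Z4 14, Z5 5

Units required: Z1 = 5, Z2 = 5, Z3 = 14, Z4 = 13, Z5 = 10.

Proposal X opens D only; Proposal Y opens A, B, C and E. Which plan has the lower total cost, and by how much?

Proposal Y is cheaper by 109.

Proposal X: {D}: Z1→D 14·5=70, Z2→D 11·5=55, Z3→D 4·14=56, Z4→D 7·13=91, Z5→D 13·10=130. Service 402; fixed 35; total 437.
Proposal Y: {A, B, C, E}: Z1→B 7·5=35, Z2→C 2·5=10, Z3→B 6·14=84, Z4→C 3·13=39, Z5→E 5·10=50. Service 218; fixed 110; total 328.
Difference: |437 − 328| = 109.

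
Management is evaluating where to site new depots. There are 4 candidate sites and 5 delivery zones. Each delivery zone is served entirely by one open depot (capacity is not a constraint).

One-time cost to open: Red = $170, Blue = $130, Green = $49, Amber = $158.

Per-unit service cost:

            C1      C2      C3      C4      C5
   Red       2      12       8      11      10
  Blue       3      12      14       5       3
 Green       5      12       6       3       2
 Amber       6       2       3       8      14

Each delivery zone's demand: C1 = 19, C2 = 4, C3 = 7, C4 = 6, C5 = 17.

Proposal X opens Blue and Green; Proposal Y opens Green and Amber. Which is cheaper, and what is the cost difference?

Proposal X is cheaper by 5.

Proposal X: {Blue, Green}: C1→Blue 3·19=57, C2→Blue 12·4=48, C3→Green 6·7=42, C4→Green 3·6=18, C5→Green 2·17=34. Service 199; fixed 179; total 378.
Proposal Y: {Green, Amber}: C1→Green 5·19=95, C2→Amber 2·4=8, C3→Amber 3·7=21, C4→Green 3·6=18, C5→Green 2·17=34. Service 176; fixed 207; total 383.
Difference: |378 − 383| = 5.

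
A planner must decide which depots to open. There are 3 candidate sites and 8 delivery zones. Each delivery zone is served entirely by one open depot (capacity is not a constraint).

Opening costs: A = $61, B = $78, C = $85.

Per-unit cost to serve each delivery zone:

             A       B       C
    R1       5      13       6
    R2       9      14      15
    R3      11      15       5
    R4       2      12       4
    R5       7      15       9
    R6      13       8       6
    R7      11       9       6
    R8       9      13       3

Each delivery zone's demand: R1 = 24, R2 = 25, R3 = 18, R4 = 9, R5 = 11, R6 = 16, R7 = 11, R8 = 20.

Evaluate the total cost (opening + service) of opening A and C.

Each delivery zone is assigned to its cheapest site among the open ones.
{A, C}: R1→A 5·24=120, R2→A 9·25=225, R3→C 5·18=90, R4→A 2·9=18, R5→A 7·11=77, R6→C 6·16=96, R7→C 6·11=66, R8→C 3·20=60. Service 752; fixed 146; total 898.

Total cost: 898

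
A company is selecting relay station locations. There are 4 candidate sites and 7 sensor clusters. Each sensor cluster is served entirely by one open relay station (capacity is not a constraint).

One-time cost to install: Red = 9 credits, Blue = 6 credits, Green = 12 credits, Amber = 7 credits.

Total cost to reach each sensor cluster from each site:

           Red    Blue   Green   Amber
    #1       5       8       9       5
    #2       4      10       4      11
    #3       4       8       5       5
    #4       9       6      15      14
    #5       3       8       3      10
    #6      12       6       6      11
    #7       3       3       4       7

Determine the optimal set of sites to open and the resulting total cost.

For any fixed open set, each sensor cluster goes to its cheapest open site; total = fixed + service.
{Red, Blue}: #1→Red 5, #2→Red 4, #3→Red 4, #4→Blue 6, #5→Red 3, #6→Blue 6, #7→Red 3. Service 31; fixed 15; total 46.
{Red}: #1→Red 5, #2→Red 4, #3→Red 4, #4→Red 9, #5→Red 3, #6→Red 12, #7→Red 3. Service 40; fixed 9; total 49.
{Red, Blue, Amber}: #1→Red 5, #2→Red 4, #3→Red 4, #4→Blue 6, #5→Red 3, #6→Blue 6, #7→Red 3. Service 31; fixed 22; total 53.
{Red, Blue, Green, Amber}: #1→Red 5, #2→Red 4, #3→Red 4, #4→Blue 6, #5→Red 3, #6→Blue 6, #7→Red 3. Service 31; fixed 34; total 65.
No other subset beats 46.

Open Red and Blue; minimum total cost 46.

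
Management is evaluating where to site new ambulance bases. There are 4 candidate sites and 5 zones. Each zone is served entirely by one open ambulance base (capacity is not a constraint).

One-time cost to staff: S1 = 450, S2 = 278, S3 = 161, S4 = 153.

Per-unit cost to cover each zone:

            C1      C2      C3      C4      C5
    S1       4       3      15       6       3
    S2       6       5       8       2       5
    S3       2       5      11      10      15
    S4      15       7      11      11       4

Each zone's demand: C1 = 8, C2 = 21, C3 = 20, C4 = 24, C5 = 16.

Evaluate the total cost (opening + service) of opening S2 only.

Each zone is assigned to its cheapest site among the open ones.
{S2}: C1→S2 6·8=48, C2→S2 5·21=105, C3→S2 8·20=160, C4→S2 2·24=48, C5→S2 5·16=80. Service 441; fixed 278; total 719.

Total cost: 719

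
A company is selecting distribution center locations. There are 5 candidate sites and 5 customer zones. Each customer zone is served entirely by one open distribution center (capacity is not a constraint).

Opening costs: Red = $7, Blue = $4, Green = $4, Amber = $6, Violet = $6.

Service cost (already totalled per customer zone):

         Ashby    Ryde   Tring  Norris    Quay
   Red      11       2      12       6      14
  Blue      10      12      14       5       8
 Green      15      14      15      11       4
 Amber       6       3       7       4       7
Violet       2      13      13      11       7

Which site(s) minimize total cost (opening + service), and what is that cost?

Open Amber only; minimum total cost 33.

For any fixed open set, each customer zone goes to its cheapest open site; total = fixed + service.
{Amber}: Ashby→Amber 6, Ryde→Amber 3, Tring→Amber 7, Norris→Amber 4, Quay→Amber 7. Service 27; fixed 6; total 33.
{Green, Amber}: Ashby→Amber 6, Ryde→Amber 3, Tring→Amber 7, Norris→Amber 4, Quay→Green 4. Service 24; fixed 10; total 34.
{Amber, Violet}: Ashby→Violet 2, Ryde→Amber 3, Tring→Amber 7, Norris→Amber 4, Quay→Amber 7. Service 23; fixed 12; total 35.
{Red, Blue, Green, Amber, Violet}: Ashby→Violet 2, Ryde→Red 2, Tring→Amber 7, Norris→Amber 4, Quay→Green 4. Service 19; fixed 27; total 46.
No other subset beats 33.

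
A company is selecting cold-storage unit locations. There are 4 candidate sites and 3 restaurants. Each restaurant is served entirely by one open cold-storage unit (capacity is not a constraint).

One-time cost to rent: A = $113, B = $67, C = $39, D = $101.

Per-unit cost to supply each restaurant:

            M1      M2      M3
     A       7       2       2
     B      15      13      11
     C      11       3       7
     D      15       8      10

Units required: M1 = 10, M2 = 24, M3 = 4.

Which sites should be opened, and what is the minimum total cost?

For any fixed open set, each restaurant goes to its cheapest open site; total = fixed + service.
{A}: M1→A 7·10=70, M2→A 2·24=48, M3→A 2·4=8. Service 126; fixed 113; total 239.
{C}: service 210 + fixed 39 = 249
{A, C}: M1→A 7·10=70, M2→A 2·24=48, M3→A 2·4=8. Service 126; fixed 152; total 278.
{A, B, C, D}: service 126 + fixed 320 = 446
(All 15 nonempty subsets were checked; A only is lowest.)

Open A only; minimum total cost 239.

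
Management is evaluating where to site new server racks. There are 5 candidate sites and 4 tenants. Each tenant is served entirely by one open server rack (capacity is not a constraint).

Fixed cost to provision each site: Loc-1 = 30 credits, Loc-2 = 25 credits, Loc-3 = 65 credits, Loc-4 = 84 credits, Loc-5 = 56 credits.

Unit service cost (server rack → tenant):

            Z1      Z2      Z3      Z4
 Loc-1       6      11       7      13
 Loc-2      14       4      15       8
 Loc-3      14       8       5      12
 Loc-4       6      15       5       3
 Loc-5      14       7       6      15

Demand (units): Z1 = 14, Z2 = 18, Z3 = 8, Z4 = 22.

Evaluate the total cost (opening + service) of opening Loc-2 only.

Total cost: 589

Each tenant is assigned to its cheapest site among the open ones.
{Loc-2}: Z1→Loc-2 14·14=196, Z2→Loc-2 4·18=72, Z3→Loc-2 15·8=120, Z4→Loc-2 8·22=176. Service 564; fixed 25; total 589.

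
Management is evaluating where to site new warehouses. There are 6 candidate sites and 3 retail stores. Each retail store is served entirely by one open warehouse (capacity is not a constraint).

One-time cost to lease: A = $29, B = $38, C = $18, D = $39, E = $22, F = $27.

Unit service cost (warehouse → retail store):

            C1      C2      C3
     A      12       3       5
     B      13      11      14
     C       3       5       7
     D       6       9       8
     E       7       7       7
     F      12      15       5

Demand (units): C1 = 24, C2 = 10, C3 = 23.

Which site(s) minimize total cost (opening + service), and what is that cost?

For any fixed open set, each retail store goes to its cheapest open site; total = fixed + service.
{A, C}: C1→C 3·24=72, C2→A 3·10=30, C3→A 5·23=115. Service 217; fixed 47; total 264.
{C, F}: service 237 + fixed 45 = 282
{A, C, E}: service 217 + fixed 69 = 286
{A, B, C, D, E, F}: service 217 + fixed 173 = 390
No other subset beats 264.

Open A and C; minimum total cost 264.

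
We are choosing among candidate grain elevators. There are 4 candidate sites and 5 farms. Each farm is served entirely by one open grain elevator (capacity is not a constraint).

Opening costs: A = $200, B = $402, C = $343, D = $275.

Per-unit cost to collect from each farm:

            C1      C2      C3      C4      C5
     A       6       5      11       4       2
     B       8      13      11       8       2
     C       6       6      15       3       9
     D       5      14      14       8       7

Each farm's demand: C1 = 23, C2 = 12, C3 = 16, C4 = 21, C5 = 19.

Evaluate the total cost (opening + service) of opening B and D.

Each farm is assigned to its cheapest site among the open ones.
{B, D}: C1→D 5·23=115, C2→B 13·12=156, C3→B 11·16=176, C4→B 8·21=168, C5→B 2·19=38. Service 653; fixed 677; total 1330.

Total cost: 1330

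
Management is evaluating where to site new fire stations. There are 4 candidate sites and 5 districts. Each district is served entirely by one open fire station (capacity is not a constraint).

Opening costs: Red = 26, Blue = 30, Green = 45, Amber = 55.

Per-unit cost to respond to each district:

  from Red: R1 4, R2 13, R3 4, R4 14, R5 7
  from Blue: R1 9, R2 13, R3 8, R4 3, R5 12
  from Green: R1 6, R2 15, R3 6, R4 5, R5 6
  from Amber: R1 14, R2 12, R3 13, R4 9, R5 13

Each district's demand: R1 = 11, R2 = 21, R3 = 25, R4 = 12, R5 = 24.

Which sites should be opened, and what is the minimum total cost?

Open Red and Blue; minimum total cost 677.

For any fixed open set, each district goes to its cheapest open site; total = fixed + service.
{Red, Blue}: R1→Red 4·11=44, R2→Red 13·21=273, R3→Red 4·25=100, R4→Blue 3·12=36, R5→Red 7·24=168. Service 621; fixed 56; total 677.
{Red, Green}: service 621 + fixed 71 = 692
{Red, Blue, Green}: service 597 + fixed 101 = 698
{Red, Blue, Green, Amber}: service 576 + fixed 156 = 732
No other subset beats 677.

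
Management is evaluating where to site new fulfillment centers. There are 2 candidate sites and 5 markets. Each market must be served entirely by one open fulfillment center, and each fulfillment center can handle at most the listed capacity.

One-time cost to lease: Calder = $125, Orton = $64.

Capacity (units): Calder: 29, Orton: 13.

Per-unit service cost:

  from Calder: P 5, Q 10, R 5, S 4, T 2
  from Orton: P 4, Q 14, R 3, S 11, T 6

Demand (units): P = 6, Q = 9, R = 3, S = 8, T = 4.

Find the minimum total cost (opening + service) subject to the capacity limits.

Minimum total cost: 352

Open {Calder, Orton}: P→Orton 4·6=24, Q→Calder 10·9=90, R→Orton 3·3=9, S→Calder 4·8=32, T→Calder 2·4=8.
Loads: Calder carries 21/29, Orton carries 9/13. Service 163; fixed 189; total 352.
Next best feasible plan costs 358.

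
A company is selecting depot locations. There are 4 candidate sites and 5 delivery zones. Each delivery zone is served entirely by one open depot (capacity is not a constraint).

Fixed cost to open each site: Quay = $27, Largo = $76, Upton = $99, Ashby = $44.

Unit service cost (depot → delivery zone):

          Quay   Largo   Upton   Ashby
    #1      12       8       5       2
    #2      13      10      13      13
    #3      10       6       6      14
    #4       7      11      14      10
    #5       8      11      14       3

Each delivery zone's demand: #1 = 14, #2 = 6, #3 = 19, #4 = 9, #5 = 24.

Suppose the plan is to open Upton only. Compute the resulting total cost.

Each delivery zone is assigned to its cheapest site among the open ones.
{Upton}: #1→Upton 5·14=70, #2→Upton 13·6=78, #3→Upton 6·19=114, #4→Upton 14·9=126, #5→Upton 14·24=336. Service 724; fixed 99; total 823.

Total cost: 823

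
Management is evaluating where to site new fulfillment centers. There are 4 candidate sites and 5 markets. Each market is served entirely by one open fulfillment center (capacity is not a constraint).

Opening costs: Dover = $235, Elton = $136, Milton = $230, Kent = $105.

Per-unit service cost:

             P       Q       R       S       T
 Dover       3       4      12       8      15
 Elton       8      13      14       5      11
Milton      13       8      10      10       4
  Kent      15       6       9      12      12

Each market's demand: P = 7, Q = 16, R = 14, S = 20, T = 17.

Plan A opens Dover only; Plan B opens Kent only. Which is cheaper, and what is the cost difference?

Plan A: {Dover}: P→Dover 3·7=21, Q→Dover 4·16=64, R→Dover 12·14=168, S→Dover 8·20=160, T→Dover 15·17=255. Service 668; fixed 235; total 903.
Plan B: {Kent}: P→Kent 15·7=105, Q→Kent 6·16=96, R→Kent 9·14=126, S→Kent 12·20=240, T→Kent 12·17=204. Service 771; fixed 105; total 876.
Difference: |903 − 876| = 27.

Plan B is cheaper by 27.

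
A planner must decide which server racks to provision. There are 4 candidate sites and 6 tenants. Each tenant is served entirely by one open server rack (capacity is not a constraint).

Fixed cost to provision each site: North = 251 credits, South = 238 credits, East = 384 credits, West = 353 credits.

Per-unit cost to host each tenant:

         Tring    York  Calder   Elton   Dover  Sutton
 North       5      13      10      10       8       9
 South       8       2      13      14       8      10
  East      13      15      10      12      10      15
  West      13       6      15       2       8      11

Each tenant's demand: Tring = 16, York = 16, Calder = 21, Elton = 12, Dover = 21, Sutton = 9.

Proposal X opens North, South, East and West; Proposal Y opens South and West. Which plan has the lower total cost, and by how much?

Proposal X: {North, South, East, West}: Tring→North 5·16=80, York→South 2·16=32, Calder→North 10·21=210, Elton→West 2·12=24, Dover→North 8·21=168, Sutton→North 9·9=81. Service 595; fixed 1226; total 1821.
Proposal Y: {South, West}: Tring→South 8·16=128, York→South 2·16=32, Calder→South 13·21=273, Elton→West 2·12=24, Dover→South 8·21=168, Sutton→South 10·9=90. Service 715; fixed 591; total 1306.
Difference: |1821 − 1306| = 515.

Proposal Y is cheaper by 515.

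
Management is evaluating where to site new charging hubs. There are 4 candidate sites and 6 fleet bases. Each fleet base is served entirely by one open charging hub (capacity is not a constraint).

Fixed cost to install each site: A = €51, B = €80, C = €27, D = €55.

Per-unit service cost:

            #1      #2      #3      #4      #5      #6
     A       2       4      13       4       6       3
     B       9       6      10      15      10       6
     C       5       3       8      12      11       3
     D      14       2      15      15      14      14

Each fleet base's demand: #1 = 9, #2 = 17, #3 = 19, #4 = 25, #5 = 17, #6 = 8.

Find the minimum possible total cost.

Minimum total cost: 525

For any fixed open set, each fleet base goes to its cheapest open site; total = fixed + service.
{A, C}: #1→A 2·9=18, #2→C 3·17=51, #3→C 8·19=152, #4→A 4·25=100, #5→A 6·17=102, #6→A 3·8=24. Service 447; fixed 78; total 525.
{A, C, D}: service 430 + fixed 133 = 563
{A, B, C}: service 447 + fixed 158 = 605
{A, B, C, D}: service 430 + fixed 213 = 643
No other subset beats 525.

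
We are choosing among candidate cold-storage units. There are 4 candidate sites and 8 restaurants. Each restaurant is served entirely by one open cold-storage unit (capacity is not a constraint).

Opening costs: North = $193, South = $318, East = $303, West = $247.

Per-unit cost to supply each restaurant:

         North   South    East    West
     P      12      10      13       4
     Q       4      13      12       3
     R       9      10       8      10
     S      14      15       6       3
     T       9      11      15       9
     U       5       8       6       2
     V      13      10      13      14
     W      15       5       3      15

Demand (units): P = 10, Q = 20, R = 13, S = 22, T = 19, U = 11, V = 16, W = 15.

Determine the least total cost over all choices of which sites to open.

For any fixed open set, each restaurant goes to its cheapest open site; total = fixed + service.
{West}: P→West 4·10=40, Q→West 3·20=60, R→West 10·13=130, S→West 3·22=66, T→West 9·19=171, U→West 2·11=22, V→West 14·16=224, W→West 15·15=225. Service 938; fixed 247; total 1185.
{East, West}: service 716 + fixed 550 = 1266
{South, West}: service 724 + fixed 565 = 1289
{North, South, East, West}: service 668 + fixed 1061 = 1729
No other subset beats 1185.

Minimum total cost: 1185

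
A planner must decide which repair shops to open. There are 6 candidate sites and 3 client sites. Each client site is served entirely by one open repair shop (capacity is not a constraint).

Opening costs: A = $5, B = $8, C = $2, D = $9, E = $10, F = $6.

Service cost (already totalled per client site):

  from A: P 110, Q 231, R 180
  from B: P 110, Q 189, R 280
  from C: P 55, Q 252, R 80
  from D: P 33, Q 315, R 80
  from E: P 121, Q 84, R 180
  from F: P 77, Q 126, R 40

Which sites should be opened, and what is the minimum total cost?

Open D, E and F; minimum total cost 182.

For any fixed open set, each client site goes to its cheapest open site; total = fixed + service.
{D, E, F}: P→D 33, Q→E 84, R→F 40. Service 157; fixed 25; total 182.
{C, D, E, F}: P→D 33, Q→E 84, R→F 40. Service 157; fixed 27; total 184.
{A, D, E, F}: service 157 + fixed 30 = 187
{A, B, C, D, E, F}: P→D 33, Q→E 84, R→F 40. Service 157; fixed 40; total 197.
No other subset beats 182.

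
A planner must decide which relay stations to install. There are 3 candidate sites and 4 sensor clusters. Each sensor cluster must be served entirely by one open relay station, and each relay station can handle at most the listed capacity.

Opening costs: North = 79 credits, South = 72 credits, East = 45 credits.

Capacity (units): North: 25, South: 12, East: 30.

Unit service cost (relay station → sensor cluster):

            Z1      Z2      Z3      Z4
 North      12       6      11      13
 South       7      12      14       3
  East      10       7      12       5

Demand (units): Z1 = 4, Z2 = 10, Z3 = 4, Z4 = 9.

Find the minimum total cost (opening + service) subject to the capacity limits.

Minimum total cost: 248

Open {East}: Z1→East 10·4=40, Z2→East 7·10=70, Z3→East 12·4=48, Z4→East 5·9=45.
Loads: East carries 27/30. Service 203; fixed 45; total 248.
Next best feasible plan costs 302.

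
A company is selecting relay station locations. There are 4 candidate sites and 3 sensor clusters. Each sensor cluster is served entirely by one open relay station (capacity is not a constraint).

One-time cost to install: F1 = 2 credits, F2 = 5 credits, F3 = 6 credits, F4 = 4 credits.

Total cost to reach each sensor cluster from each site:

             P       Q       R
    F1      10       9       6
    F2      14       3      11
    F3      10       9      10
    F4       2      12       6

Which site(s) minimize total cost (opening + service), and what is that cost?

For any fixed open set, each sensor cluster goes to its cheapest open site; total = fixed + service.
{F2, F4}: P→F4 2, Q→F2 3, R→F4 6. Service 11; fixed 9; total 20.
{F1, F2, F4}: P→F4 2, Q→F2 3, R→F1 6. Service 11; fixed 11; total 22.
{F1, F4}: service 17 + fixed 6 = 23
{F1, F2, F3, F4}: service 11 + fixed 17 = 28
No other subset beats 20.

Open F2 and F4; minimum total cost 20.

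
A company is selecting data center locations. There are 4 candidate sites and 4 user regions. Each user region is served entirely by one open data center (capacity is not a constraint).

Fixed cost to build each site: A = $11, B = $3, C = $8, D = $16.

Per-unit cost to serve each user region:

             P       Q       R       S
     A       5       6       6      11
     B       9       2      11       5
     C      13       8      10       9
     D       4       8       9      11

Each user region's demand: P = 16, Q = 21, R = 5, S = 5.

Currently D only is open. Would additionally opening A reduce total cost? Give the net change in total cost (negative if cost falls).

Current service cost with {D}: 332.
Adding A: each user region re-picks its cheapest; new service cost 275, saving 57.
Extra fixed cost: 11. Net change = 11 − 57 = -46.
(Totals: 348 → 302.)

Yes — net change −46 (cost falls by 46).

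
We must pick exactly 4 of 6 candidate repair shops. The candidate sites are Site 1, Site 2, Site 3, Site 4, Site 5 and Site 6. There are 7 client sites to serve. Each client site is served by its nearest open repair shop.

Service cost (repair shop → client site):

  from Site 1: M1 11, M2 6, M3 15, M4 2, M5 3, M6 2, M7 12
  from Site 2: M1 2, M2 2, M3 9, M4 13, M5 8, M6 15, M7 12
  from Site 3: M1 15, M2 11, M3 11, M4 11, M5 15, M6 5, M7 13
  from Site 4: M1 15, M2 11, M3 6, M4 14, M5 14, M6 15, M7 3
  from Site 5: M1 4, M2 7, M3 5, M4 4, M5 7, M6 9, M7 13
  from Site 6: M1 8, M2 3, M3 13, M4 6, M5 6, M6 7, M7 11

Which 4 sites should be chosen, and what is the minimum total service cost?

Choose Site 1, Site 2, Site 4 and Site 5; total service cost 19.

With exactly 4 open, each client site uses its cheapest among the chosen.
{Site 1, Site 2, Site 4, Site 5}: M1→Site 2 2, M2→Site 2 2, M3→Site 5 5, M4→Site 1 2, M5→Site 1 3, M6→Site 1 2, M7→Site 4 3. Service cost 19.
{Site 1, Site 2, Site 3, Site 4}: service cost 20
{Site 1, Site 2, Site 4, Site 6}: service cost 20
Among all 15 size-4 choices, {Site 1, Site 2, Site 4, Site 5} is lowest.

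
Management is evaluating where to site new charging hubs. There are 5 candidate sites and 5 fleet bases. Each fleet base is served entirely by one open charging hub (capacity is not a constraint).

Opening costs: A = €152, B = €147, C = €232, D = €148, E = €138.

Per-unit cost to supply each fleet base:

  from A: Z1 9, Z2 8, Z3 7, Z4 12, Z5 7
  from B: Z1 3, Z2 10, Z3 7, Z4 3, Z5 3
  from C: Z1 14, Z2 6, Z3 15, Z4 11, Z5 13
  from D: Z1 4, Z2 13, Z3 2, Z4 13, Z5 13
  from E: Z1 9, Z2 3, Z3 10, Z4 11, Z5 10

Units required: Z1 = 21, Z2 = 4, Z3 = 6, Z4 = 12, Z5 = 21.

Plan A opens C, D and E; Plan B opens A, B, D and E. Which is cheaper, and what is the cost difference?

Plan A: {C, D, E}: Z1→D 4·21=84, Z2→E 3·4=12, Z3→D 2·6=12, Z4→C 11·12=132, Z5→E 10·21=210. Service 450; fixed 518; total 968.
Plan B: {A, B, D, E}: Z1→B 3·21=63, Z2→E 3·4=12, Z3→D 2·6=12, Z4→B 3·12=36, Z5→B 3·21=63. Service 186; fixed 585; total 771.
Difference: |968 − 771| = 197.

Plan B is cheaper by 197.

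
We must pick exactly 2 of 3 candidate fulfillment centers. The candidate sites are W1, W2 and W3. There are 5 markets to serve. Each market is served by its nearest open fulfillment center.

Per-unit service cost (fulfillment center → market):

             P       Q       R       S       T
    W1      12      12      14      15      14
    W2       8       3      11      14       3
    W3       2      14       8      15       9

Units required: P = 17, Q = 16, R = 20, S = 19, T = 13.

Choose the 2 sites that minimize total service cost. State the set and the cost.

Choose W2 and W3; total service cost 547.

With exactly 2 open, each market uses its cheapest among the chosen.
{W2, W3}: P→W3 2·17=34, Q→W2 3·16=48, R→W3 8·20=160, S→W2 14·19=266, T→W2 3·13=39. Service cost 547.
{W1, W2}: service cost 709
{W1, W3}: service cost 788
Among all 3 size-2 choices, {W2, W3} is lowest.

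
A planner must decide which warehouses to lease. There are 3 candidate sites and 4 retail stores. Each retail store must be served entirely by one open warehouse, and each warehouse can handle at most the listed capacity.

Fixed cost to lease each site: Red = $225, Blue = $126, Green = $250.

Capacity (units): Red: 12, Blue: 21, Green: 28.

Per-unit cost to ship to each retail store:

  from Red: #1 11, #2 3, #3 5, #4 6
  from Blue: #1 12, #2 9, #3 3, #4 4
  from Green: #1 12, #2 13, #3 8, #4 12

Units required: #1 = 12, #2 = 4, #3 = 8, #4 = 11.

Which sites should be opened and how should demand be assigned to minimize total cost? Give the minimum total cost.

Open {Blue, Green}: #1→Green 12·12=144, #2→Green 13·4=52, #3→Blue 3·8=24, #4→Blue 4·11=44.
Loads: Blue carries 19/21, Green carries 16/28. Service 264; fixed 376; total 640.
Next best feasible plan costs 664.

Minimum total cost: 640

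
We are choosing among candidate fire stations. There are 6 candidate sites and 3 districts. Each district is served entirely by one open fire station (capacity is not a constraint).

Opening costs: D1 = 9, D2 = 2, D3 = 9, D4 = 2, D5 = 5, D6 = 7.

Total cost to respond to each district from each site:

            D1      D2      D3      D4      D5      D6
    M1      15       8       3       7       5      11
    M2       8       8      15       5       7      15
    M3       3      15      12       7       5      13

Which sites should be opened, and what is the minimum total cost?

For any fixed open set, each district goes to its cheapest open site; total = fixed + service.
{D4}: M1→D4 7, M2→D4 5, M3→D4 7. Service 19; fixed 2; total 21.
{D4, D5}: service 15 + fixed 7 = 22
{D5}: M1→D5 5, M2→D5 7, M3→D5 5. Service 17; fixed 5; total 22.
{D1, D2, D3, D4, D5, D6}: service 11 + fixed 34 = 45
No other subset beats 21.

Open D4 only; minimum total cost 21.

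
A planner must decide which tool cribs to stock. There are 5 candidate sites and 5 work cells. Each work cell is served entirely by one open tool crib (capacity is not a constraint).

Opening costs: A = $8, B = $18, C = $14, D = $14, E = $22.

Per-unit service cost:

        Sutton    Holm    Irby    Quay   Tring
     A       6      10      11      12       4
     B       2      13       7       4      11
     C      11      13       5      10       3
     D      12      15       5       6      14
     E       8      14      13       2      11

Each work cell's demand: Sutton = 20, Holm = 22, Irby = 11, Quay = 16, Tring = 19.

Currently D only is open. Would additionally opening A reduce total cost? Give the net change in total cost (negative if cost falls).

Current service cost with {D}: 987.
Adding A: each work cell re-picks its cheapest; new service cost 567, saving 420.
Extra fixed cost: 8. Net change = 8 − 420 = -412.
(Totals: 1001 → 589.)

Yes — net change −412 (cost falls by 412).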